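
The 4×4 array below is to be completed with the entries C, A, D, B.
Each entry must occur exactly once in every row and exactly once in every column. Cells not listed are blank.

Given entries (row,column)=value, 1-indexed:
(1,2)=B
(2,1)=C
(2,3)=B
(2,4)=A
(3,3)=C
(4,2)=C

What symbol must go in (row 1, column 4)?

C

Row 2, column 2: row 2 has {C, A, B} and column 2 has {C, B}, leaving only D.
Row 3, column 2: row 3 has {C} and column 2 has {C, D, B}, leaving only A.
Row 1, column 4 is narrowed to {C, D}.
If it were D, then row 1, column 3 would be left with no valid symbol.
So row 1, column 4 must be C.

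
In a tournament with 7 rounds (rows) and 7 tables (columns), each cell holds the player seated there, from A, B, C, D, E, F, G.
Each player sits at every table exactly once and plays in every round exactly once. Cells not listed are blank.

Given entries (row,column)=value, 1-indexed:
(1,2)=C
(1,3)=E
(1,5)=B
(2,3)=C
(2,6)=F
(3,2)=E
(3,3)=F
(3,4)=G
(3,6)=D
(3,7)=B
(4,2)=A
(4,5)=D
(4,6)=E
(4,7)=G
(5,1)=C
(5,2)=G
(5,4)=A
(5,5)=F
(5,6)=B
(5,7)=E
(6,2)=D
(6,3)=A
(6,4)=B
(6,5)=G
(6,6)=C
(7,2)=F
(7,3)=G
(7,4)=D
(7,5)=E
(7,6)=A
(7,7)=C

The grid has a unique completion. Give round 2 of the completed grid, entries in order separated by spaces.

Round 2, table 2: round 2 has {C, F} and table 2 has {A, C, D, E, F, G}, leaving only B.
Round 2, table 4: round 2 has {B, C, F} and table 4 has {A, B, D, G}, leaving only E.
Round 2, table 5: round 2 has {B, C, E, F} and table 5 has {B, D, E, F, G}, leaving only A.
Round 2, table 7: round 2 has {A, B, C, E, F} and table 7 has {B, C, E, G}, leaving only D.
Round 2, table 1: round 2 has {A, B, C, D, E, F} and table 1 has {C}, leaving only G.
So round 2 reads: G B C E A F D.

G B C E A F D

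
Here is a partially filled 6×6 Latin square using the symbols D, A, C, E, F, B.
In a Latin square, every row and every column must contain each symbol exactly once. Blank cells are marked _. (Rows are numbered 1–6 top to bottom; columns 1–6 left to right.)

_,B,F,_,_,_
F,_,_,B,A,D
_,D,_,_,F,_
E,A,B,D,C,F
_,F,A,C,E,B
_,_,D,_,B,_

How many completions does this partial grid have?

4

Row 1, column 1: eliminating its row and column leaves {D, A, C}.
Row 1, column 4: eliminating its row and column leaves {A, E}.
Row 1, column 5: eliminating its row and column leaves {D}.
Row 1, column 6: eliminating its row and column leaves {A, C, E}.
Row 2, column 2: eliminating its row and column leaves {C, E}.
Row 2, column 3: eliminating its row and column leaves {C, E}.
Row 3, column 1: eliminating its row and column leaves {A, C, B}.
Row 3, column 3: eliminating its row and column leaves {C, E}.
Row 3, column 4: eliminating its row and column leaves {A, E}.
Row 3, column 6: eliminating its row and column leaves {A, C, E}.
Row 5, column 1: eliminating its row and column leaves {D}.
Row 6, column 1: eliminating its row and column leaves {A, C}.
Row 6, column 2: eliminating its row and column leaves {C, E}.
Row 6, column 4: eliminating its row and column leaves {A, E, F}.
Row 6, column 6: eliminating its row and column leaves {A, C, E}.
Enumerating the assignments across these blanks that avoid any row or column repeat gives 4 completions.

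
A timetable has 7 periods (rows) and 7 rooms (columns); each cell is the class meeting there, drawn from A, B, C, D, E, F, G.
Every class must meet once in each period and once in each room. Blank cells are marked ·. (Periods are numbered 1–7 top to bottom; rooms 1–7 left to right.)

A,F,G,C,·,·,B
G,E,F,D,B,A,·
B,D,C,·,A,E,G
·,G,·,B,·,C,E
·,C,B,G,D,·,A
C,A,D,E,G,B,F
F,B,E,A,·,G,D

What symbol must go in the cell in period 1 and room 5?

Period 1 already has {A, B, C, F, G} and room 5 already has {A, B, D, G}, so period 1, room 5 must be E.

E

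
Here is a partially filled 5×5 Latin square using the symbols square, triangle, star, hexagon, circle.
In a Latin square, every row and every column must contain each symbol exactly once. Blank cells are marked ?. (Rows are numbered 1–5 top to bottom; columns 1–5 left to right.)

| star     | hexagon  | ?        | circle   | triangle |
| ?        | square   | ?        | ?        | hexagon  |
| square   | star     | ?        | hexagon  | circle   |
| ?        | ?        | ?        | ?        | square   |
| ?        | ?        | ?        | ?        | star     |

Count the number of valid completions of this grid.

Row 1, column 3: eliminating its row and column leaves {square}.
Row 2, column 1: eliminating its row and column leaves {triangle, circle}.
Row 2, column 3: eliminating its row and column leaves {triangle, star, circle}.
Row 2, column 4: eliminating its row and column leaves {triangle, star}.
Row 3, column 3: eliminating its row and column leaves {triangle}.
Row 4, column 1: eliminating its row and column leaves {triangle, hexagon, circle}.
Row 4, column 2: eliminating its row and column leaves {triangle, circle}.
Row 4, column 3: eliminating its row and column leaves {triangle, star, hexagon, circle}.
Row 4, column 4: eliminating its row and column leaves {triangle, star}.
Row 5, column 1: eliminating its row and column leaves {triangle, hexagon, circle}.
Row 5, column 2: eliminating its row and column leaves {triangle, circle}.
Row 5, column 3: eliminating its row and column leaves {square, triangle, hexagon, circle}.
Row 5, column 4: eliminating its row and column leaves {square, triangle}.
Enumerating the assignments across these blanks that avoid any row or column repeat gives 3 completions.

3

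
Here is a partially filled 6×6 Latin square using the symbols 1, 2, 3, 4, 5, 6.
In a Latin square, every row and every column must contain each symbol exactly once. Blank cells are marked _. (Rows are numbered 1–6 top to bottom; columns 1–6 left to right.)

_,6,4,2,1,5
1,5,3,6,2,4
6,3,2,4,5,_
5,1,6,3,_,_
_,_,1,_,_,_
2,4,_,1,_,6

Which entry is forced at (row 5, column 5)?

Row 1, column 1: row 1 has {1, 2, 4, 5, 6} and column 1 has {1, 2, 5, 6}, leaving only 3.
Row 3, column 6: row 3 has {2, 3, 4, 5, 6} and column 6 has {4, 5, 6}, leaving only 1.
Row 4, column 5: row 4 has {1, 3, 5, 6} and column 5 has {1, 2, 5}, leaving only 4.
Row 4, column 6: row 4 has {1, 3, 4, 5, 6} and column 6 has {1, 4, 5, 6}, leaving only 2.
Row 5, column 1: row 5 has {1} and column 1 has {1, 2, 3, 5, 6}, leaving only 4.
Row 5, column 2: row 5 has {1, 4} and column 2 has {1, 3, 4, 5, 6}, leaving only 2.
Row 5, column 4: row 5 has {1, 2, 4} and column 4 has {1, 2, 3, 4, 6}, leaving only 5.
Row 5, column 6: row 5 has {1, 2, 4, 5} and column 6 has {1, 2, 4, 5, 6}, leaving only 3.
Row 5 already has {1, 2, 3, 4, 5} and column 5 already has {1, 2, 4, 5}, so row 5, column 5 must be 6.

6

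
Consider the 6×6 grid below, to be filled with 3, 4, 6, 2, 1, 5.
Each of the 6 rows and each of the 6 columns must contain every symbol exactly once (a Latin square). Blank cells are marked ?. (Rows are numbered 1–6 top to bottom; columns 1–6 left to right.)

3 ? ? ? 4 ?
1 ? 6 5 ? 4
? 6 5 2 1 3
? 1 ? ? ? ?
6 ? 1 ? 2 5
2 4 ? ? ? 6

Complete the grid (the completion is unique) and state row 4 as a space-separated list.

Row 4, column 6: row 4 has {1} and column 6 has {3, 4, 6, 5}, leaving only 2.
Row 1, column 3: row 1 has {3, 4} and column 3 has {6, 1, 5}, leaving only 2.
Row 1, column 2: row 1 has {3, 4, 2} and column 2 has {4, 6, 1}, leaving only 5.
Row 1, column 6: row 1 has {3, 4, 2, 5} and column 6 has {3, 4, 6, 2, 5}, leaving only 1.
Row 1, column 4: row 1 has {3, 4, 2, 1, 5} and column 4 has {2, 5}, leaving only 6.
Row 2, column 5: row 2 has {4, 6, 1, 5} and column 5 has {4, 2, 1}, leaving only 3.
Row 2, column 2: row 2 has {3, 4, 6, 1, 5} and column 2 has {4, 6, 1, 5}, leaving only 2.
Row 3, column 1: row 3 has {3, 6, 2, 1, 5} and column 1 has {3, 6, 2, 1}, leaving only 4.
Row 4, column 1: row 4 has {2, 1} and column 1 has {3, 4, 6, 2, 1}, leaving only 5.
Row 4, column 5: row 4 has {2, 1, 5} and column 5 has {3, 4, 2, 1}, leaving only 6.
Row 5, column 2: row 5 has {6, 2, 1, 5} and column 2 has {4, 6, 2, 1, 5}, leaving only 3.
Row 5, column 4: row 5 has {3, 6, 2, 1, 5} and column 4 has {6, 2, 5}, leaving only 4.
Row 4, column 4: row 4 has {6, 2, 1, 5} and column 4 has {4, 6, 2, 5}, leaving only 3.
Row 4, column 3: row 4 has {3, 6, 2, 1, 5} and column 3 has {6, 2, 1, 5}, leaving only 4.
So row 4 reads: 5 1 4 3 6 2.

5 1 4 3 6 2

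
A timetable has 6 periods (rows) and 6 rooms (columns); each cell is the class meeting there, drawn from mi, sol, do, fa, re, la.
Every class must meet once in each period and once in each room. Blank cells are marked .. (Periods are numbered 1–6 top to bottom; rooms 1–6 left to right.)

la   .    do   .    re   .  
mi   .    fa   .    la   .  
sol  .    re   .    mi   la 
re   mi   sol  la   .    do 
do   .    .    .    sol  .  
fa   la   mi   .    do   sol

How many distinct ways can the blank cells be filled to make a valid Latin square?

Period 1, room 2: eliminating its period and room leaves {sol, fa}.
Period 1, room 4: eliminating its period and room leaves {mi, sol, fa}.
Period 1, room 6: eliminating its period and room leaves {mi, fa}.
Period 2, room 2: eliminating its period and room leaves {sol, do, re}.
Period 2, room 4: eliminating its period and room leaves {sol, do, re}.
Period 2, room 6: eliminating its period and room leaves {re}.
Period 3, room 2: eliminating its period and room leaves {do, fa}.
Period 3, room 4: eliminating its period and room leaves {do, fa}.
Period 4, room 5: eliminating its period and room leaves {fa}.
Period 5, room 2: eliminating its period and room leaves {fa, re}.
Period 5, room 3: eliminating its period and room leaves {la}.
Period 5, room 4: eliminating its period and room leaves {mi, fa, re}.
Period 5, room 6: eliminating its period and room leaves {mi, fa, re}.
Period 6, room 4: eliminating its period and room leaves {re}.
Enumerating the assignments across these blanks that avoid any period or room repeat gives 3 completions.

3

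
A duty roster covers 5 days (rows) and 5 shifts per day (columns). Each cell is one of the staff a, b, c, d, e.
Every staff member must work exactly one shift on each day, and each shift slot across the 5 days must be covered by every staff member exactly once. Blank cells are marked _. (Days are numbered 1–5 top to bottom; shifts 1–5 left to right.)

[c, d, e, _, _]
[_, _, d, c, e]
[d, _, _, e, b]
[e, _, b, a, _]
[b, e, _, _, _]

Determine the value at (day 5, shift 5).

c

Day 1, shift 4: day 1 has {c, d, e} and shift 4 has {a, c, e}, leaving only b.
Day 1, shift 5: day 1 has {b, c, d, e} and shift 5 has {b, e}, leaving only a.
Day 2, shift 1: day 2 has {c, d, e} and shift 1 has {b, c, d, e}, leaving only a.
Day 2, shift 2: day 2 has {a, c, d, e} and shift 2 has {d, e}, leaving only b.
Day 4, shift 2: day 4 has {a, b, e} and shift 2 has {b, d, e}, leaving only c.
Day 3, shift 2: day 3 has {b, d, e} and shift 2 has {b, c, d, e}, leaving only a.
Day 3, shift 3: day 3 has {a, b, d, e} and shift 3 has {b, d, e}, leaving only c.
Day 4, shift 5: day 4 has {a, b, c, e} and shift 5 has {a, b, e}, leaving only d.
Day 5 already has {b, e} and shift 5 already has {a, b, d, e}, so day 5, shift 5 must be c.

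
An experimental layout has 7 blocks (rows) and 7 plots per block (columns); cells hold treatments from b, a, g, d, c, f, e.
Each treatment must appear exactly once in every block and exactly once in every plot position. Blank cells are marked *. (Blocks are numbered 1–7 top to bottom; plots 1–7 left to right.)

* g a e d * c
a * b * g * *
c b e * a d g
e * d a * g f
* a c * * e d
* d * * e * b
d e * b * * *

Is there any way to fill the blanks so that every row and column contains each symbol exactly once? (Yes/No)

Yes

No block or plot among the givens repeats a symbol, and propagating forced cells runs into no contradiction.
One valid completion exists (for instance, f g a e d b c / a f b d g c e / c b e f a d g / e c d a b g f / b a c g f e d / g d f c e a b / d e g b c f a).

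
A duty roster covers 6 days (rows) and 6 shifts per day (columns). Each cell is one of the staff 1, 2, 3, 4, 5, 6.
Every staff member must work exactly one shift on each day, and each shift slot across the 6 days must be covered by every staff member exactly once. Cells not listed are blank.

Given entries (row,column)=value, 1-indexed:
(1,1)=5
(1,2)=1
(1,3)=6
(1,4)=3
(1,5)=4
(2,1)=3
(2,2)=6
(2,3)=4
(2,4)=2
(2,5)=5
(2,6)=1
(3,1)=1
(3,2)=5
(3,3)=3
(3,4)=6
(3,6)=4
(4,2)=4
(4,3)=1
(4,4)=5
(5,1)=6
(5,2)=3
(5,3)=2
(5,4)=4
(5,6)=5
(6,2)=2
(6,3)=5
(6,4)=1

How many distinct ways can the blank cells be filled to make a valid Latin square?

Day 1, shift 6: eliminating its day and shift leaves {2}.
Day 3, shift 5: eliminating its day and shift leaves {2}.
Day 4, shift 1: eliminating its day and shift leaves {2}.
Day 4, shift 5: eliminating its day and shift leaves {2, 3, 6}.
Day 4, shift 6: eliminating its day and shift leaves {2, 3, 6}.
Day 5, shift 5: eliminating its day and shift leaves {1}.
Day 6, shift 1: eliminating its day and shift leaves {4}.
Day 6, shift 5: eliminating its day and shift leaves {3, 6}.
Day 6, shift 6: eliminating its day and shift leaves {3, 6}.
Enumerating the assignments across these blanks that avoid any day or shift repeat gives 2 completions.

2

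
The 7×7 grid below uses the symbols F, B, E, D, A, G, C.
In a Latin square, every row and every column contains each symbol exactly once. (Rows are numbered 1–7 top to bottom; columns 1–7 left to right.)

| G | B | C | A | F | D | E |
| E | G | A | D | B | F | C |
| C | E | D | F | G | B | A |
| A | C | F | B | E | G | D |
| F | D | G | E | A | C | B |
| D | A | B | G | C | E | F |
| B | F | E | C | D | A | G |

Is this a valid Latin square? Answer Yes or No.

Each row is a permutation of the 7 symbols, and so is each column.

Yes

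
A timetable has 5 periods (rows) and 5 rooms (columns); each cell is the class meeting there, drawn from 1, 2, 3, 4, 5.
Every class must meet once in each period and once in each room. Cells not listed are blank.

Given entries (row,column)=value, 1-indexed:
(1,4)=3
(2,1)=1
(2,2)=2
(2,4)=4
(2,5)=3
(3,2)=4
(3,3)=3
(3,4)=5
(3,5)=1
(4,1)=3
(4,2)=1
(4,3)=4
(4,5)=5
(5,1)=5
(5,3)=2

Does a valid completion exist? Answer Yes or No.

No period or room among the givens repeats a symbol, and propagating forced cells runs into no contradiction.
One valid completion exists (for instance, 4 5 1 3 2 / 1 2 5 4 3 / 2 4 3 5 1 / 3 1 4 2 5 / 5 3 2 1 4).

Yes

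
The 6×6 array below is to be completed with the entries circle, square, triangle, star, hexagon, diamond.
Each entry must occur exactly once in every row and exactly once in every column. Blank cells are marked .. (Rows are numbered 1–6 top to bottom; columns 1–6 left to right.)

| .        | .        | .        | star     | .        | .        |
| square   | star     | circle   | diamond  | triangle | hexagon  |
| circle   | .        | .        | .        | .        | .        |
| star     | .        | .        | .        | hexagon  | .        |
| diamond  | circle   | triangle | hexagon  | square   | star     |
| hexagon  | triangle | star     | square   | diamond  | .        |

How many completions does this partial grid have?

4

Row 1, column 1: eliminating its row and column leaves {triangle}.
Row 1, column 2: eliminating its row and column leaves {square, hexagon, diamond}.
Row 1, column 3: eliminating its row and column leaves {square, hexagon, diamond}.
Row 1, column 5: eliminating its row and column leaves {circle}.
Row 1, column 6: eliminating its row and column leaves {circle, square, triangle, diamond}.
Row 3, column 2: eliminating its row and column leaves {square, hexagon, diamond}.
Row 3, column 3: eliminating its row and column leaves {square, hexagon, diamond}.
Row 3, column 4: eliminating its row and column leaves {triangle}.
Row 3, column 5: eliminating its row and column leaves {star}.
Row 3, column 6: eliminating its row and column leaves {square, triangle, diamond}.
Row 4, column 2: eliminating its row and column leaves {square, diamond}.
Row 4, column 3: eliminating its row and column leaves {square, diamond}.
Row 4, column 4: eliminating its row and column leaves {circle, triangle}.
Row 4, column 6: eliminating its row and column leaves {circle, square, triangle, diamond}.
Row 6, column 6: eliminating its row and column leaves {circle}.
Enumerating the assignments across these blanks that avoid any row or column repeat gives 4 completions.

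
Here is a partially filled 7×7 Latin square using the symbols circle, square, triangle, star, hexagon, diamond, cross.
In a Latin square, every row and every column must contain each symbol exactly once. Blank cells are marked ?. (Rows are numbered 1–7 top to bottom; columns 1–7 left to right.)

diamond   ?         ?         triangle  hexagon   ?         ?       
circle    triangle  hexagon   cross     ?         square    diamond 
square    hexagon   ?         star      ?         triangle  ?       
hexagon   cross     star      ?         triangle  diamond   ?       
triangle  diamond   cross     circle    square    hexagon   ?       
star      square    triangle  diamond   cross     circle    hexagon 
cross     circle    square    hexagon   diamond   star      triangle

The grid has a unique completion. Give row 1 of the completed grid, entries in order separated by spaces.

diamond star circle triangle hexagon cross square

Row 1, column 2: row 1 has {triangle, hexagon, diamond} and column 2 has {circle, square, triangle, hexagon, diamond, cross}, leaving only star.
Row 1, column 3: row 1 has {triangle, star, hexagon, diamond} and column 3 has {square, triangle, star, hexagon, cross}, leaving only circle.
Row 1, column 6: row 1 has {circle, triangle, star, hexagon, diamond} and column 6 has {circle, square, triangle, star, hexagon, diamond}, leaving only cross.
Row 1, column 7: row 1 has {circle, triangle, star, hexagon, diamond, cross} and column 7 has {triangle, hexagon, diamond}, leaving only square.
So row 1 reads: diamond star circle triangle hexagon cross square.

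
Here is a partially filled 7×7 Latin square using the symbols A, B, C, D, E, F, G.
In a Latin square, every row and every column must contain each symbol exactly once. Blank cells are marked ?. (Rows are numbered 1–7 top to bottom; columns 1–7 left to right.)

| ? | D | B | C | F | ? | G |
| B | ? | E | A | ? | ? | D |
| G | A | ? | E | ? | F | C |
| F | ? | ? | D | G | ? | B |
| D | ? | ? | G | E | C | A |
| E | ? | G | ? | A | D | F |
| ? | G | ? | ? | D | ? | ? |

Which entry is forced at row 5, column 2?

B

Row 1, column 1: row 1 has {B, C, D, F, G} and column 1 has {B, D, E, F, G}, leaving only A.
Row 1, column 6: row 1 has {A, B, C, D, F, G} and column 6 has {C, D, F}, leaving only E.
Row 2, column 5: row 2 has {A, B, D, E} and column 5 has {A, D, E, F, G}, leaving only C.
Row 2, column 2: row 2 has {A, B, C, D, E} and column 2 has {A, D, G}, leaving only F.
Row 5 already has {A, C, D, E, G} and column 2 already has {A, D, F, G}, so row 5, column 2 must be B.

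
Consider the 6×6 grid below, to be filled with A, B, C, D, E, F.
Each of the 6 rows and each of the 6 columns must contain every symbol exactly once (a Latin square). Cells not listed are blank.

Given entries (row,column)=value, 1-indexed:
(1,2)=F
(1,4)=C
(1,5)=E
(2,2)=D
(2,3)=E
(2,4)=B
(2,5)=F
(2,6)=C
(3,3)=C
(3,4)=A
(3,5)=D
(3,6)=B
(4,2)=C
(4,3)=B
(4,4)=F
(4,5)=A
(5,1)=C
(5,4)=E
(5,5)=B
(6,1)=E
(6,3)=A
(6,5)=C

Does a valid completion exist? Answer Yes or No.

Yes

No row or column among the givens repeats a symbol, and propagating forced cells runs into no contradiction.
One valid completion exists (for instance, B F D C E A / A D E B F C / F E C A D B / D C B F A E / C A F E B D / E B A D C F).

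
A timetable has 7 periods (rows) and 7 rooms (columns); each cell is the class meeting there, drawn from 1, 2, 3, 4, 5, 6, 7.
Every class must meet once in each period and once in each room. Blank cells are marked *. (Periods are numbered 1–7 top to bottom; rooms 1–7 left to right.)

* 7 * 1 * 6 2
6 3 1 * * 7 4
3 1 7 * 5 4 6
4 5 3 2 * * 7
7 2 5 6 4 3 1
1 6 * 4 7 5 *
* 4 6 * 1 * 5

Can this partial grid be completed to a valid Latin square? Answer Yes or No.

Period 3, room 4: period 3 together with room 4 already contain {1, 2, 3, 4, 5, 6, 7} — every symbol — so nothing can go there. The grid has no valid completion.

No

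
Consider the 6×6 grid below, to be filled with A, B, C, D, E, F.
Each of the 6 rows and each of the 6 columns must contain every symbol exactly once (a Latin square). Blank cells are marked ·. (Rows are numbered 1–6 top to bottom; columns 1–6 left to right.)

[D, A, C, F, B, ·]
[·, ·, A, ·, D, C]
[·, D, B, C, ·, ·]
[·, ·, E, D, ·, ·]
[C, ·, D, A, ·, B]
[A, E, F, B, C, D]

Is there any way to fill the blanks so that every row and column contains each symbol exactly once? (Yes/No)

No row or column among the givens repeats a symbol, and propagating forced cells runs into no contradiction.
One valid completion exists (for instance, D A C F B E / F B A E D C / E D B C F A / B C E D A F / C F D A E B / A E F B C D).

Yes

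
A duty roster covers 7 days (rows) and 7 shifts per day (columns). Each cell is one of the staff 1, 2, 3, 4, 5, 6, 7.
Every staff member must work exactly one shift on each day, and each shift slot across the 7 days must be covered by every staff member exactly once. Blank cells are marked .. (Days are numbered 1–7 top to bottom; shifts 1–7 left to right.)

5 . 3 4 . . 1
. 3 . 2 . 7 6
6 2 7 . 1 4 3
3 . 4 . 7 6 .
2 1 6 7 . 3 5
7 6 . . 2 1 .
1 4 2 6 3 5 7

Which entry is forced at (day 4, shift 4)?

Day 1, shift 2: day 1 has {1, 3, 4, 5} and shift 2 has {1, 2, 3, 4, 6}, leaving only 7.
Day 1, shift 5: day 1 has {1, 3, 4, 5, 7} and shift 5 has {1, 2, 3, 7}, leaving only 6.
Day 1, shift 6: day 1 has {1, 3, 4, 5, 6, 7} and shift 6 has {1, 3, 4, 5, 6, 7}, leaving only 2.
Day 2, shift 1: day 2 has {2, 3, 6, 7} and shift 1 has {1, 2, 3, 5, 6, 7}, leaving only 4.
Day 2, shift 5: day 2 has {2, 3, 4, 6, 7} and shift 5 has {1, 2, 3, 6, 7}, leaving only 5.
Day 2, shift 3: day 2 has {2, 3, 4, 5, 6, 7} and shift 3 has {2, 3, 4, 6, 7}, leaving only 1.
Day 3, shift 4: day 3 has {1, 2, 3, 4, 6, 7} and shift 4 has {2, 4, 6, 7}, leaving only 5.
Day 4 already has {3, 4, 6, 7} and shift 4 already has {2, 4, 5, 6, 7}, so day 4, shift 4 must be 1.

1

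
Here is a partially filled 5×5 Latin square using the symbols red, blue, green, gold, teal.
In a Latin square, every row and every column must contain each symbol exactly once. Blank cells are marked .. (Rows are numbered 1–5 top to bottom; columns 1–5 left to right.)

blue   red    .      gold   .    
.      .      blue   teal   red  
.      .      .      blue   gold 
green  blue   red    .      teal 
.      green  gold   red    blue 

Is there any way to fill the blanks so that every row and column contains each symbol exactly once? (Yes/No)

Row 4, column 4: row 4 together with column 4 already contain {red, blue, green, gold, teal} — every symbol — so nothing can go there. The grid has no valid completion.

No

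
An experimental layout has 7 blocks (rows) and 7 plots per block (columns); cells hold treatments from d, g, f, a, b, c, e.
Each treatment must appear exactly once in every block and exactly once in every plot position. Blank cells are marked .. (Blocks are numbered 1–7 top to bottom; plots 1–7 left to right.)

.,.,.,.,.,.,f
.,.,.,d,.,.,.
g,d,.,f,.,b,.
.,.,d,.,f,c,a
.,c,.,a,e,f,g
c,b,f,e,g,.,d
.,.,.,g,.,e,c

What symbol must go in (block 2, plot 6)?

g

Block 3, plot 7: block 3 has {d, g, f, b} and plot 7 has {d, g, f, a, c}, leaving only e.
Block 2, plot 7: block 2 has {d} and plot 7 has {d, g, f, a, c, e}, leaving only b.
Block 4, plot 4: block 4 has {d, f, a, c} and plot 4 has {d, g, f, a, e}, leaving only b.
Block 1, plot 4: block 1 has {f} and plot 4 has {d, g, f, a, b, e}, leaving only c.
Block 4, plot 1: block 4 has {d, f, a, b, c} and plot 1 has {g, c}, leaving only e.
Block 4, plot 2: block 4 has {d, f, a, b, c, e} and plot 2 has {d, b, c}, leaving only g.
Block 5, plot 3: block 5 has {g, f, a, c, e} and plot 3 has {d, f}, leaving only b.
Block 5, plot 1: block 5 has {g, f, a, b, c, e} and plot 1 has {g, c, e}, leaving only d.
Block 6, plot 6: block 6 has {d, g, f, b, c, e} and plot 6 has {f, b, c, e}, leaving only a.
Block 2 already has {d, b} and plot 6 already has {f, a, b, c, e}, so block 2, plot 6 must be g.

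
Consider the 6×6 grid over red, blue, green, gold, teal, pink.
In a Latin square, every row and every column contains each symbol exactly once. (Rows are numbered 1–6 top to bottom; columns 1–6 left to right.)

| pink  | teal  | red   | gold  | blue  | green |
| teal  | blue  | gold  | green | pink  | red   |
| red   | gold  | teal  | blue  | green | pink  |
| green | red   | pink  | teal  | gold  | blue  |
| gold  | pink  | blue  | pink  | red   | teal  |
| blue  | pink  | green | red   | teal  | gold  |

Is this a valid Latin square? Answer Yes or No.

Column 2 contains pink twice (at rows 5 and 6), so it is not a permutation.

No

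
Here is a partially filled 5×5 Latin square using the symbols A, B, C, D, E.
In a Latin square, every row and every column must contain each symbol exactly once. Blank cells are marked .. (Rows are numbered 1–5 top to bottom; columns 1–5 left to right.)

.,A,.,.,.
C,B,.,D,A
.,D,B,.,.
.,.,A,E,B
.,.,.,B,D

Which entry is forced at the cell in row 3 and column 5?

C

Row 1, column 4: row 1 has {A} and column 4 has {B, D, E}, leaving only C.
Row 1, column 5: row 1 has {A, C} and column 5 has {A, B, D}, leaving only E.
Row 3 already has {B, D} and column 5 already has {A, B, D, E}, so row 3, column 5 must be C.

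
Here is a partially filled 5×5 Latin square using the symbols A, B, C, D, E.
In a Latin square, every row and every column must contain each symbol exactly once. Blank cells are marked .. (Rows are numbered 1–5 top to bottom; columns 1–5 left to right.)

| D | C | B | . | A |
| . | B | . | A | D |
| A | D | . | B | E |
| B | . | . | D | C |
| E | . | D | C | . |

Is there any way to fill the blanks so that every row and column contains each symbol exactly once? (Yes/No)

No row or column among the givens repeats a symbol, and propagating forced cells runs into no contradiction.
One valid completion exists (for instance, D C B E A / C B E A D / A D C B E / B E A D C / E A D C B).

Yes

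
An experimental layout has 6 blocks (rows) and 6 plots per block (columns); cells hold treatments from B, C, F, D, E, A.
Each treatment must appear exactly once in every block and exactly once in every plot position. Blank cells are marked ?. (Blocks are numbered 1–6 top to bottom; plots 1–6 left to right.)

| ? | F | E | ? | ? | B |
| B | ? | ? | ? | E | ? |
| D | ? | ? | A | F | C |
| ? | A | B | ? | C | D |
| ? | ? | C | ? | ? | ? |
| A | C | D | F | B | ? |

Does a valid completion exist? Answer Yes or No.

Block 3, plot 3: block 3 together with plot 3 already contain {B, C, F, D, E, A} — every symbol — so nothing can go there. The grid has no valid completion.

No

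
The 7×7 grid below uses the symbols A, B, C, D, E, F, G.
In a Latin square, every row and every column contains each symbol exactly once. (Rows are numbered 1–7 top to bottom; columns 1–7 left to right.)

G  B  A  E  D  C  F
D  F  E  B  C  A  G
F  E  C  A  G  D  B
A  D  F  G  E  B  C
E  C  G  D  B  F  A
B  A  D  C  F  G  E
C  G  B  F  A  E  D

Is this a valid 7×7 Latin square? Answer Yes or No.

Yes

Each row is a permutation of the 7 symbols, and so is each column.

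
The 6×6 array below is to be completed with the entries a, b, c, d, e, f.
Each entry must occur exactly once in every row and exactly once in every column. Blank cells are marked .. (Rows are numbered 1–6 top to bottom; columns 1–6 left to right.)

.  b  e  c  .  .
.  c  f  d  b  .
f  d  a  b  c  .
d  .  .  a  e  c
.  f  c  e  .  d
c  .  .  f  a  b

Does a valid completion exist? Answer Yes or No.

Row 4, column 2: row 4 together with column 2 already contain {a, b, c, d, e, f} — every symbol — so nothing can go there. The grid has no valid completion.

No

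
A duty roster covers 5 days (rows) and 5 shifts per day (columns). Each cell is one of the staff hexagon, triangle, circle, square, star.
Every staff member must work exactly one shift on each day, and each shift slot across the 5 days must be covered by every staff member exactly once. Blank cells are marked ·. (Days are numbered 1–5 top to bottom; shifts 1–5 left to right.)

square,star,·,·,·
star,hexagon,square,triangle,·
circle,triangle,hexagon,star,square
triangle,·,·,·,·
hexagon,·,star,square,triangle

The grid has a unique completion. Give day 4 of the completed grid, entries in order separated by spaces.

triangle square circle hexagon star

Day 4, shift 3: day 4 has {triangle} and shift 3 has {hexagon, square, star}, leaving only circle.
Day 4, shift 2: day 4 has {triangle, circle} and shift 2 has {hexagon, triangle, star}, leaving only square.
Day 4, shift 4: day 4 has {triangle, circle, square} and shift 4 has {triangle, square, star}, leaving only hexagon.
Day 4, shift 5: day 4 has {hexagon, triangle, circle, square} and shift 5 has {triangle, square}, leaving only star.
So day 4 reads: triangle square circle hexagon star.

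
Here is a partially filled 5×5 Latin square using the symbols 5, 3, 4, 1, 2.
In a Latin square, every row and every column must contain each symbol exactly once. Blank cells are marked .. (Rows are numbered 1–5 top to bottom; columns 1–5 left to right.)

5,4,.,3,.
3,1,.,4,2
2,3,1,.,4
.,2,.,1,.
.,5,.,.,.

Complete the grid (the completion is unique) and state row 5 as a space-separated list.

Row 5, column 4: row 5 has {5} and column 4 has {3, 4, 1}, leaving only 2.
Row 1, column 3: row 1 has {5, 3, 4} and column 3 has {1}, leaving only 2.
Row 1, column 5: row 1 has {5, 3, 4, 2} and column 5 has {4, 2}, leaving only 1.
Row 5, column 5: row 5 has {5, 2} and column 5 has {4, 1, 2}, leaving only 3.
Row 5, column 3: row 5 has {5, 3, 2} and column 3 has {1, 2}, leaving only 4.
Row 5, column 1: row 5 has {5, 3, 4, 2} and column 1 has {5, 3, 2}, leaving only 1.
So row 5 reads: 1 5 4 2 3.

1 5 4 2 3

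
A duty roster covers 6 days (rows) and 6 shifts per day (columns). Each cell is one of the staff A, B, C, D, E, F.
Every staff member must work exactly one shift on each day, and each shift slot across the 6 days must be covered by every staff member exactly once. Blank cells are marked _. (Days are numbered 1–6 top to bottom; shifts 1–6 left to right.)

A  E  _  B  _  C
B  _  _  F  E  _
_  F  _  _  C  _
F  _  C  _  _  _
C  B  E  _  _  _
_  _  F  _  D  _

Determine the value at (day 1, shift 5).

Day 1 already has {A, B, C, E} and shift 5 already has {C, D, E}, so day 1, shift 5 must be F.

F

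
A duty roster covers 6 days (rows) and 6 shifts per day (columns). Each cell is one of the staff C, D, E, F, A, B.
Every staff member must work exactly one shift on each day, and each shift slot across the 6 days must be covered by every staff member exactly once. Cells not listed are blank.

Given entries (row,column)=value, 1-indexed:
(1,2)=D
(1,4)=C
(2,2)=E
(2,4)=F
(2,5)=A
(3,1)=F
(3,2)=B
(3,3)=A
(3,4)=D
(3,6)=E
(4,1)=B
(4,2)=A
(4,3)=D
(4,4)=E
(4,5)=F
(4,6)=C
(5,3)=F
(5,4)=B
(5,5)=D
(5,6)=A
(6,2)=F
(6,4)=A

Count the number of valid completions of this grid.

3

Day 1, shift 1: eliminating its day and shift leaves {E, A}.
Day 1, shift 3: eliminating its day and shift leaves {E, B}.
Day 1, shift 5: eliminating its day and shift leaves {E, B}.
Day 1, shift 6: eliminating its day and shift leaves {F, B}.
Day 2, shift 1: eliminating its day and shift leaves {C, D}.
Day 2, shift 3: eliminating its day and shift leaves {C, B}.
Day 2, shift 6: eliminating its day and shift leaves {D, B}.
Day 3, shift 5: eliminating its day and shift leaves {C}.
Day 5, shift 1: eliminating its day and shift leaves {C, E}.
Day 5, shift 2: eliminating its day and shift leaves {C}.
Day 6, shift 1: eliminating its day and shift leaves {C, D, E}.
Day 6, shift 3: eliminating its day and shift leaves {C, E, B}.
Day 6, shift 5: eliminating its day and shift leaves {C, E, B}.
Day 6, shift 6: eliminating its day and shift leaves {D, B}.
Enumerating the assignments across these blanks that avoid any day or shift repeat gives 3 completions.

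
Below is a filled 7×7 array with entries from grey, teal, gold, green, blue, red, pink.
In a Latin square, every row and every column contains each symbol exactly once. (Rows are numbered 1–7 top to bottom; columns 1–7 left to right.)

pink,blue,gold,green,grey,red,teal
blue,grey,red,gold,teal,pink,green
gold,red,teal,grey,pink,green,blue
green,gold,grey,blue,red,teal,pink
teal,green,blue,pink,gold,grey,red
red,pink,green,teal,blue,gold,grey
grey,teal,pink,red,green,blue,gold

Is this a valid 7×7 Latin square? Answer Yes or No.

Yes

Each row is a permutation of the 7 symbols, and so is each column.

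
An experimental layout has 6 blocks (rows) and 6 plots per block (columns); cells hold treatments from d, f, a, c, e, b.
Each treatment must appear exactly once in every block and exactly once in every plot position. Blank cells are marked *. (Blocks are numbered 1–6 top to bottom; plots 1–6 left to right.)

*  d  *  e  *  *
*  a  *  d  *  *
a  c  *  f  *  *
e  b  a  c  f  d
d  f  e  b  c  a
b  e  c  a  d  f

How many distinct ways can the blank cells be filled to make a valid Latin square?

Block 1, plot 1: eliminating its block and plot leaves {f, c}.
Block 1, plot 3: eliminating its block and plot leaves {f, b}.
Block 1, plot 5: eliminating its block and plot leaves {a, b}.
Block 1, plot 6: eliminating its block and plot leaves {c, b}.
Block 2, plot 1: eliminating its block and plot leaves {f, c}.
Block 2, plot 3: eliminating its block and plot leaves {f, b}.
Block 2, plot 5: eliminating its block and plot leaves {e, b}.
Block 2, plot 6: eliminating its block and plot leaves {c, e, b}.
Block 3, plot 3: eliminating its block and plot leaves {d, b}.
Block 3, plot 5: eliminating its block and plot leaves {e, b}.
Block 3, plot 6: eliminating its block and plot leaves {e, b}.
Enumerating the assignments across these blanks that avoid any block or plot repeat gives 3 completions.

3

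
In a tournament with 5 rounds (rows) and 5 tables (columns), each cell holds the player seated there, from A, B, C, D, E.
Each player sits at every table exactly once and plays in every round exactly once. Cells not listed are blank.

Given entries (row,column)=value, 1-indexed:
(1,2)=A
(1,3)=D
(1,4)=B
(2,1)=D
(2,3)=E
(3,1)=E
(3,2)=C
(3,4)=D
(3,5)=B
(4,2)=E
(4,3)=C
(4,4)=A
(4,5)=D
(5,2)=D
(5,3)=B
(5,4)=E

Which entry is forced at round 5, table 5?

Round 1, table 1: round 1 has {A, B, D} and table 1 has {D, E}, leaving only C.
Round 1, table 5: round 1 has {A, B, C, D} and table 5 has {B, D}, leaving only E.
Round 2, table 2: round 2 has {D, E} and table 2 has {A, C, D, E}, leaving only B.
Round 2, table 4: round 2 has {B, D, E} and table 4 has {A, B, D, E}, leaving only C.
Round 2, table 5: round 2 has {B, C, D, E} and table 5 has {B, D, E}, leaving only A.
Round 5 already has {B, D, E} and table 5 already has {A, B, D, E}, so round 5, table 5 must be C.

C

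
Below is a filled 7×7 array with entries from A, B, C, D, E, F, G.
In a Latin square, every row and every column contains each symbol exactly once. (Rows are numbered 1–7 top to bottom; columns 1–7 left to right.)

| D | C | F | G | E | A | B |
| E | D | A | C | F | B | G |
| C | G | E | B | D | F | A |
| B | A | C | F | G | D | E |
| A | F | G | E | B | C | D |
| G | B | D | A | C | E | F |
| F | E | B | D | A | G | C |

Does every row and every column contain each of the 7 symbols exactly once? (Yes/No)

Each row is a permutation of the 7 symbols, and so is each column.

Yes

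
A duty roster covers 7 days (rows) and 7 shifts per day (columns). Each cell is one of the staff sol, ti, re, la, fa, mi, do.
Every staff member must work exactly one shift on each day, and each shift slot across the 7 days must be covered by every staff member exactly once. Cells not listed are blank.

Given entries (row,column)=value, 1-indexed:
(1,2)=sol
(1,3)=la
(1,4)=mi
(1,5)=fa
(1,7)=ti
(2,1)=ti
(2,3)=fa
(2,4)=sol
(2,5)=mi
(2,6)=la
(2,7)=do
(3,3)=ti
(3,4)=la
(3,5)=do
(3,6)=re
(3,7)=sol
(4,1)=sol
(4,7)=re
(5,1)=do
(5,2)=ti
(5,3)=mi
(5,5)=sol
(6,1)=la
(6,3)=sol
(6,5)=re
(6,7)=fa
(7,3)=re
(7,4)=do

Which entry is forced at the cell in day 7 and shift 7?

Day 1, shift 1: day 1 has {sol, ti, la, fa, mi} and shift 1 has {sol, ti, la, do}, leaving only re.
Day 1, shift 6: day 1 has {sol, ti, re, la, fa, mi} and shift 6 has {re, la}, leaving only do.
Day 2, shift 2: day 2 has {sol, ti, la, fa, mi, do} and shift 2 has {sol, ti}, leaving only re.
Day 4, shift 3: day 4 has {sol, re} and shift 3 has {sol, ti, re, la, fa, mi}, leaving only do.
Day 5, shift 6: day 5 has {sol, ti, mi, do} and shift 6 has {re, la, do}, leaving only fa.
Day 5, shift 4: day 5 has {sol, ti, fa, mi, do} and shift 4 has {sol, la, mi, do}, leaving only re.
Day 5, shift 7: day 5 has {sol, ti, re, fa, mi, do} and shift 7 has {sol, ti, re, fa, do}, leaving only la.
Day 7 already has {re, do} and shift 7 already has {sol, ti, re, la, fa, do}, so day 7, shift 7 must be mi.

mi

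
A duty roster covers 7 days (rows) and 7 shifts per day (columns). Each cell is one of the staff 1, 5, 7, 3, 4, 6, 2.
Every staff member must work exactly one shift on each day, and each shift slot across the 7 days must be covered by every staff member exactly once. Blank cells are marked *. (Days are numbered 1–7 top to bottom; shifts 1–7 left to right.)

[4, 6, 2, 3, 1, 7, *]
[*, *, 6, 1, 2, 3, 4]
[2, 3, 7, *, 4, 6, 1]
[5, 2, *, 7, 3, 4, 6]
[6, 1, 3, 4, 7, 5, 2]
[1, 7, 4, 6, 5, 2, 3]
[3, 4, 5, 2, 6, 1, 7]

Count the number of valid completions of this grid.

1

Day 1, shift 7: eliminating its day and shift leaves {5}.
Day 2, shift 1: eliminating its day and shift leaves {7}.
Day 2, shift 2: eliminating its day and shift leaves {5}.
Day 3, shift 4: eliminating its day and shift leaves {5}.
Day 4, shift 3: eliminating its day and shift leaves {1}.
Only one assignment across all blanks avoids any day or shift repeat, giving 1 completion.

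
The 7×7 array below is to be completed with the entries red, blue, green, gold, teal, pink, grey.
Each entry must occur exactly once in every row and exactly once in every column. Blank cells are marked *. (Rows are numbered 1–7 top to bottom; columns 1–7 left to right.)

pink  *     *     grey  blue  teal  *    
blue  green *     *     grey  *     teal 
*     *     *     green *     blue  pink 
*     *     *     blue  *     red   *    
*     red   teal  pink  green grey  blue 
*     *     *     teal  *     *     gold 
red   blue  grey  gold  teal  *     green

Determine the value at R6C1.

grey

Row 1, column 2: row 1 has {blue, teal, pink, grey} and column 2 has {red, blue, green}, leaving only gold.
Row 1, column 7: row 1 has {blue, gold, teal, pink, grey} and column 7 has {blue, green, gold, teal, pink}, leaving only red.
Row 1, column 3: row 1 has {red, blue, gold, teal, pink, grey} and column 3 has {teal, grey}, leaving only green.
Row 2, column 4: row 2 has {blue, green, teal, grey} and column 4 has {blue, green, gold, teal, pink, grey}, leaving only red.
Row 4, column 7: row 4 has {red, blue} and column 7 has {red, blue, green, gold, teal, pink}, leaving only grey.
Row 5, column 1: row 5 has {red, blue, green, teal, pink, grey} and column 1 has {red, blue, pink}, leaving only gold.
Row 7, column 6: row 7 has {red, blue, green, gold, teal, grey} and column 6 has {red, blue, teal, grey}, leaving only pink.
Row 2, column 6: row 2 has {red, blue, green, teal, grey} and column 6 has {red, blue, teal, pink, grey}, leaving only gold.
Row 2, column 3: row 2 has {red, blue, green, gold, teal, grey} and column 3 has {green, teal, grey}, leaving only pink.
Row 4, column 3: row 4 has {red, blue, grey} and column 3 has {green, teal, pink, grey}, leaving only gold.
Row 3, column 3: row 3 has {blue, green, pink} and column 3 has {green, gold, teal, pink, grey}, leaving only red.
Row 3, column 5: row 3 has {red, blue, green, pink} and column 5 has {blue, green, teal, grey}, leaving only gold.
Row 4, column 5: row 4 has {red, blue, gold, grey} and column 5 has {blue, green, gold, teal, grey}, leaving only pink.
Row 4, column 2: row 4 has {red, blue, gold, pink, grey} and column 2 has {red, blue, green, gold}, leaving only teal.
Row 3, column 2: row 3 has {red, blue, green, gold, pink} and column 2 has {red, blue, green, gold, teal}, leaving only grey.
Row 3, column 1: row 3 has {red, blue, green, gold, pink, grey} and column 1 has {red, blue, gold, pink}, leaving only teal.
Row 4, column 1: row 4 has {red, blue, gold, teal, pink, grey} and column 1 has {red, blue, gold, teal, pink}, leaving only green.
Row 6 already has {gold, teal} and column 1 already has {red, blue, green, gold, teal, pink}, so row 6, column 1 must be grey.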